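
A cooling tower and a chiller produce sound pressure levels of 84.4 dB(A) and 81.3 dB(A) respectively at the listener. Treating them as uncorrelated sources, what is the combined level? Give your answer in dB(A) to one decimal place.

86.1 dB(A)

Incoherent sources combine by intensity addition: L_total = 10·log₁₀(Σ 10^(L_i/10)).
Σ 10^(L/10) = 10^(84.4/10) + 10^(81.3/10) = 4.103e+08.
L_total = 10·log₁₀(4.103e+08) = 86.13 dB(A).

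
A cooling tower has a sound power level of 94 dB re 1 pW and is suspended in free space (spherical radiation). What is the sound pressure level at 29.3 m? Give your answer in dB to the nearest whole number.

Free-field spherical radiation: L_p = L_w − 10·log₁₀(4π·r²), r = 29.3 m.
4π·r² = 1.079e+04 m², 10·log₁₀ of that is 40.329 dB.
L_p = 94 − 40.329 = 53.67 dB.

54 dB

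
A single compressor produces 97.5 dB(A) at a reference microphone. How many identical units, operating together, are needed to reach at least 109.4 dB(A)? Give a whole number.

The shortfall is 109.4 − 97.5 = 11.9 dB, and N units add 10·log₁₀ N, so need 10·log₁₀ N ≥ 11.9.
N ≥ 10^(11.9/10) = 15.488, so N = 16.

16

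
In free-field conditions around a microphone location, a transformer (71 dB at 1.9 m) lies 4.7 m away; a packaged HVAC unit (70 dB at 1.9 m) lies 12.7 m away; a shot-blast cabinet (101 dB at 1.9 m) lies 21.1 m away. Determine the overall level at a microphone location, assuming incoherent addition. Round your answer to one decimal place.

80.2 dB

Propagate each source to the receiver with L = L_ref − 20·log₁₀(r/r_ref), then add intensities.
transformer: 71 − 20·log₁₀(4.7/1.9) = 71 − 7.87 = 63.13 dB.
packaged HVAC unit: 70 − 20·log₁₀(12.7/1.9) = 70 − 16.50 = 53.50 dB.
shot-blast cabinet: 101 − 20·log₁₀(21.1/1.9) = 101 − 20.91 = 80.09 dB.
Σ 10^(L/10) = 1.044e+08 → L_total = 10·log₁₀(1.044e+08) = 80.19 dB.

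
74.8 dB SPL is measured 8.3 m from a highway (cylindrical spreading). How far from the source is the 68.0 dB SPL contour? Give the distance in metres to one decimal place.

39.7 m

For a line source L₁ − L₂ = 10·log₁₀(r₂/r₁), so r₂ = r₁·10^((L₁−L₂)/10).
r₂ = 8.3·10^((74.8−68.0)/10) = 8.3·10^(6.8/10) = 39.73 m.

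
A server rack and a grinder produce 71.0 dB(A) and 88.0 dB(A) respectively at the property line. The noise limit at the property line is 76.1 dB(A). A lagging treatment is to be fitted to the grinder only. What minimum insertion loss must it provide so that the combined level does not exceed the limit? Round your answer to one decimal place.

Everything except the grinder sums to 10^(71.0/10) = 1.259e+07 in linear terms, 71.00 dB(A).
The limit corresponds to 10^(76.1/10) = 4.074e+07; subtracting the fixed part leaves 2.815e+07 for the grinder, i.e. 74.49 dB(A).
Required insertion loss = 88.0 − 74.49 = 13.51 dB.

13.5 dB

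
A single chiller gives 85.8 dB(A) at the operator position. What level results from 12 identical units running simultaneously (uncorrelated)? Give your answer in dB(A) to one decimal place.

N identical incoherent sources raise the level by 10·log₁₀ N.
L_total = 85.8 + 10·log₁₀(12) = 85.8 + 10.792 = 96.59 dB(A).

96.6 dB(A)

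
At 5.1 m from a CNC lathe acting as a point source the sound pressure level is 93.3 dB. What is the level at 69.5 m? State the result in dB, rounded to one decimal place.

70.6 dB

Point-source attenuation: ΔL = 20·log₁₀(r₂/r₁) = 20·log₁₀(69.5/5.1) = 22.688 dB.
L₂ = 93.3 − 20·log₁₀(69.5/5.1) = 93.3 − 22.688 = 70.61 dB.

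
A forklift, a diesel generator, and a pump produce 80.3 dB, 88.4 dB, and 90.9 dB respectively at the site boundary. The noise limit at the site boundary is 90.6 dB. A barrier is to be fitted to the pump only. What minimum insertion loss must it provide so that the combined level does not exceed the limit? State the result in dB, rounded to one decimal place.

5.5 dB

Fixed contribution from the other sources: Σ 10^(L/10) = 10^(80.3/10) + 10^(88.4/10) = 7.990e+08 (89.03 dB).
The limit corresponds to 10^(90.6/10) = 1.148e+09; subtracting the fixed part leaves 3.492e+08 for the pump, i.e. 85.43 dB.
So the pump must be reduced from 90.9 to 85.43 dB: IL = 5.47 dB.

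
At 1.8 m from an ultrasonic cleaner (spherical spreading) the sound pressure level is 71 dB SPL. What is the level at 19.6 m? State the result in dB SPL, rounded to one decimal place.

For a point source, L₂ = L₁ − 20·log₁₀(r₂/r₁).
L₂ = 71 − 20·log₁₀(19.6/1.8) = 71 − 20.740 = 50.26 dB SPL.

50.3 dB SPL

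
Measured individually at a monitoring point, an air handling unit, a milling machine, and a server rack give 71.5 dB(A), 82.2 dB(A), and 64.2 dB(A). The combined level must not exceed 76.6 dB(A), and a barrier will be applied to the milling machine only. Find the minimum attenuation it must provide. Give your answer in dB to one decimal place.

7.6 dB

The untreated sources together contribute 10^(71.5/10) + 10^(64.2/10) = 1.676e+07, i.e. 72.24 dB(A).
The limit corresponds to 10^(76.6/10) = 4.571e+07; subtracting the fixed part leaves 2.895e+07 for the milling machine, i.e. 74.62 dB(A).
So the milling machine must be reduced from 82.2 to 74.62 dB(A): IL = 7.58 dB.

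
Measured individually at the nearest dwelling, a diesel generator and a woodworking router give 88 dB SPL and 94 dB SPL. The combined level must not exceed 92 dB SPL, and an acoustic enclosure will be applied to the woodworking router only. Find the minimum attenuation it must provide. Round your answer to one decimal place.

4.2 dB

The untreated sources together contribute 10^(88/10) = 6.310e+08, i.e. 88.00 dB SPL.
The limit corresponds to 10^(92/10) = 1.585e+09; subtracting the fixed part leaves 9.539e+08 for the woodworking router, i.e. 89.80 dB SPL.
Required insertion loss = 94 − 89.80 = 4.20 dB.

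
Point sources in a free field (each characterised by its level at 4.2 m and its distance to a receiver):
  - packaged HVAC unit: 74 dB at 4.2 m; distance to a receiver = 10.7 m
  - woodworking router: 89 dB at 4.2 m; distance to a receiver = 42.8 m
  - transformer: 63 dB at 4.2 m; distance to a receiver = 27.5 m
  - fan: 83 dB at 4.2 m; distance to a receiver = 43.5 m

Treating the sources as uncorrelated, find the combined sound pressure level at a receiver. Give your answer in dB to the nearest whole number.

71 dB

First find each source's level at the receiver (point-source: −20·log₁₀(r/r_ref)), then combine on an intensity basis.
packaged HVAC unit: 74 − 20·log₁₀(10.7/4.2) = 74 − 8.12 = 65.88 dB.
woodworking router: 89 − 20·log₁₀(42.8/4.2) = 89 − 20.16 = 68.84 dB.
transformer: 63 − 20·log₁₀(27.5/4.2) = 63 − 16.32 = 46.68 dB.
fan: 83 − 20·log₁₀(43.5/4.2) = 83 − 20.30 = 62.70 dB.
Σ 10^(L/10) = 1.343e+07 → L_total = 10·log₁₀(1.343e+07) = 71.28 dB.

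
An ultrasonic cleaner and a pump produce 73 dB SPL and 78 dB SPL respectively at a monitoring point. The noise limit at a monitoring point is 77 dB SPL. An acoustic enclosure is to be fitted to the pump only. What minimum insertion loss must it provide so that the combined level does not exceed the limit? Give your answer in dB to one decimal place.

3.2 dB

Everything except the pump sums to 10^(73/10) = 1.995e+07 in linear terms, 73.00 dB SPL.
The limit corresponds to 10^(77/10) = 5.012e+07; subtracting the fixed part leaves 3.017e+07 for the pump, i.e. 74.80 dB SPL.
Required insertion loss = 78 − 74.80 = 3.20 dB.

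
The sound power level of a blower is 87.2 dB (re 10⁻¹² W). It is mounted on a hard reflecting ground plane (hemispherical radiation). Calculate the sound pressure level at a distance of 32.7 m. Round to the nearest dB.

49 dB

The power spreads over a hemisphere of area 2π·r², so L_p = L_w − 10·log₁₀(2π·r²).
2π·r² = 6719 m², 10·log₁₀ of that is 38.273 dB.
L_p = 87.2 − 38.273 = 48.93 dB.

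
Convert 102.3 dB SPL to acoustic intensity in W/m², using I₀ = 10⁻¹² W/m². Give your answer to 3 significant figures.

I = I₀·10^(L/10) = 10⁻¹² × 10^(102.3/10) = 10^(-1.770).

0.0170 W/m²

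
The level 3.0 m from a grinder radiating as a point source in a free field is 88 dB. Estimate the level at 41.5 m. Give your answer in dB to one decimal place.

Point-source attenuation: ΔL = 20·log₁₀(r₂/r₁) = 20·log₁₀(41.5/3.0) = 22.819 dB.
L₂ = 88 − 20·log₁₀(41.5/3.0) = 88 − 22.819 = 65.18 dB.

65.2 dB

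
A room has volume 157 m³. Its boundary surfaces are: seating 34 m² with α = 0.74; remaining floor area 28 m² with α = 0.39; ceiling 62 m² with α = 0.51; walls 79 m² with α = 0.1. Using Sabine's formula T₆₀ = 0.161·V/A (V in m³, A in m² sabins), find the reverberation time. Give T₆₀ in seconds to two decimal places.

Summing Sᵢαᵢ: 34·0.74 + 28·0.39 + 62·0.51 + 79·0.1 = 75.60 m².
T₆₀ = 0.161·V/A = 0.161·157/75.60 = 0.334 s.

0.33 s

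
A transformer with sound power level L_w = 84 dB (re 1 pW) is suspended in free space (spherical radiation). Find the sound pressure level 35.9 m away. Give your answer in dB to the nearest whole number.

42 dB

L_p = L_w − 10·log₁₀(4π·r²) with r = 35.9 m.
4π·r² = 1.62e+04 m², 10·log₁₀ of that is 42.094 dB.
L_p = 84 − 42.094 = 41.91 dB.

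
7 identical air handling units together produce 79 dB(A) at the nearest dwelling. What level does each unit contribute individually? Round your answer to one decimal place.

7 equal contributions raise the level by 10·log₁₀ 7 = 8.451 dB, so each unit alone gives 79 − 8.451.

70.5 dB(A)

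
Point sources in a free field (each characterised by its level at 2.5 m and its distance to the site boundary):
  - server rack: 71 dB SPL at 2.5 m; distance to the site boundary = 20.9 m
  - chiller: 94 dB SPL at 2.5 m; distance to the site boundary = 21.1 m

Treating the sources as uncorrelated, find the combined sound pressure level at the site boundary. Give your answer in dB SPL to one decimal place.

Apply inverse-square spreading to bring every level to the receiver, then sum 10^(L/10).
server rack: 71 − 20·log₁₀(20.9/2.5) = 71 − 18.44 = 52.56 dB SPL.
chiller: 94 − 20·log₁₀(21.1/2.5) = 94 − 18.53 = 75.47 dB SPL.
Σ 10^(L/10) = 3.544e+07 → L_total = 10·log₁₀(3.544e+07) = 75.50 dB SPL.

75.5 dB SPL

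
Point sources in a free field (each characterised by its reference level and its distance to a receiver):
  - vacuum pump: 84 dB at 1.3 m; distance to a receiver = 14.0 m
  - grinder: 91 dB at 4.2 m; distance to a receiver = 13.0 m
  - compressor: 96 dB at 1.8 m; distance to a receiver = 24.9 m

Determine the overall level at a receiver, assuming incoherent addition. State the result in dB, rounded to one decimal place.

81.9 dB

Apply inverse-square spreading to bring every level to the receiver, then sum 10^(L/10).
vacuum pump: 84 − 20·log₁₀(14.0/1.3) = 84 − 20.64 = 63.36 dB.
grinder: 91 − 20·log₁₀(13.0/4.2) = 91 − 9.81 = 81.19 dB.
compressor: 96 − 20·log₁₀(24.9/1.8) = 96 − 22.82 = 73.18 dB.
Σ 10^(L/10) = 1.544e+08 → L_total = 10·log₁₀(1.544e+08) = 81.89 dB.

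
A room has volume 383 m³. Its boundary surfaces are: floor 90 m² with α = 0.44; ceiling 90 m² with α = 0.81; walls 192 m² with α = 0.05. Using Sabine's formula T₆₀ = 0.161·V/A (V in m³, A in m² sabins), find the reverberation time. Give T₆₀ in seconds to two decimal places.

Summing Sᵢαᵢ: 90·0.44 + 90·0.81 + 192·0.05 = 122.10 m².
T₆₀ = 0.161 × 383 / 122.10 = 0.505 s.

0.51 s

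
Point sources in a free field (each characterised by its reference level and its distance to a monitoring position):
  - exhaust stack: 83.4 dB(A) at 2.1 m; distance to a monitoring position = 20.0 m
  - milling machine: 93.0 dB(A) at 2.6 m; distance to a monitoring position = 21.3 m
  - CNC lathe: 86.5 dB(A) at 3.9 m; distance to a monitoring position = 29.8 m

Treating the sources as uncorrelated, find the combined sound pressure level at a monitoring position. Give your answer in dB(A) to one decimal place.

76.0 dB(A)

Apply inverse-square spreading to bring every level to the receiver, then sum 10^(L/10).
exhaust stack: 83.4 − 20·log₁₀(20.0/2.1) = 83.4 − 19.58 = 63.82 dB(A).
milling machine: 93.0 − 20·log₁₀(21.3/2.6) = 93.0 − 18.27 = 74.73 dB(A).
CNC lathe: 86.5 − 20·log₁₀(29.8/3.9) = 86.5 − 17.66 = 68.84 dB(A).
Σ 10^(L/10) = 3.979e+07 → L_total = 10·log₁₀(3.979e+07) = 76.00 dB(A).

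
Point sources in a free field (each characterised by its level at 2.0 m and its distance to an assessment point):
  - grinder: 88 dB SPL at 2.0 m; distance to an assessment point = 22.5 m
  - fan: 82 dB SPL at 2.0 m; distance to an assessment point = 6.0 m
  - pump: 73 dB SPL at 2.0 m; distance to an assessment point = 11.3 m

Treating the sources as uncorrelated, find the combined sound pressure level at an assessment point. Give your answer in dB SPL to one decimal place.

73.7 dB SPL

Propagate each source to the receiver with L = L_ref − 20·log₁₀(r/r_ref), then add intensities.
grinder: 88 − 20·log₁₀(22.5/2.0) = 88 − 21.02 = 66.98 dB SPL.
fan: 82 − 20·log₁₀(6.0/2.0) = 82 − 9.54 = 72.46 dB SPL.
pump: 73 − 20·log₁₀(11.3/2.0) = 73 − 15.04 = 57.96 dB SPL.
Σ 10^(L/10) = 2.322e+07 → L_total = 10·log₁₀(2.322e+07) = 73.66 dB SPL.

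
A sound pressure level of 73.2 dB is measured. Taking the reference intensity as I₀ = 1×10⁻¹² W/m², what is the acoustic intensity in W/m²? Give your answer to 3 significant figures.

2.09e-05 W/m²

L = 10·log₁₀(I/I₀) ⇒ I = I₀·10^(L/10) = 10⁻¹² × 10^7.32.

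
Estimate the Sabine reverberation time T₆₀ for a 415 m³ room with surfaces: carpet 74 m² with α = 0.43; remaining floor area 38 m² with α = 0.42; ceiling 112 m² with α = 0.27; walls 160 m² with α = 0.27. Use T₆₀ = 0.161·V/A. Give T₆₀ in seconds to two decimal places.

0.55 s

A = Σ Sᵢαᵢ = 74·0.43 + 38·0.42 + 112·0.27 + 160·0.27 = 121.22 m².
T₆₀ = 0.161 × 415 / 121.22 = 0.551 s.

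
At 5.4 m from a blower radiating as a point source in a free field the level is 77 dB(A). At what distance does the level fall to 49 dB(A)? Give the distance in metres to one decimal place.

135.6 m

Point-source spreading drops the level by 20·log₁₀(r₂/r₁); inverting, r₂/r₁ = 10^(ΔL/20).
r₂ = 5.4·10^((77−49)/20) = 5.4·10^(28.0/20) = 135.64 m.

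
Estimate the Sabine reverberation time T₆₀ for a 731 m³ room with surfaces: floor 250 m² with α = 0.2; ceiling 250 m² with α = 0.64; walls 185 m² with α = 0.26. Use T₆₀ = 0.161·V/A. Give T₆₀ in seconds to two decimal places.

A = Σ Sᵢαᵢ = 250·0.2 + 250·0.64 + 185·0.26 = 258.10 m².
T₆₀ = 0.161 × 731 / 258.10 = 0.456 s.

0.46 s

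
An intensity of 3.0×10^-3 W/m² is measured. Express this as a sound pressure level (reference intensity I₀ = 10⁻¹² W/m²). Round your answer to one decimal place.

94.8 dB

L = 10·log₁₀(I/I₀) = 10·log₁₀(3.0×10^-3/10⁻¹²) = 10·log₁₀(3.0×10^9).
L = 10·(0.4771 + 9) = 94.77 dB.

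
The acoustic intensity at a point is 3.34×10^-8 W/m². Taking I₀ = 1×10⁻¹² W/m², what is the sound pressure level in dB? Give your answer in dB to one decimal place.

Dividing by I₀ shifts the exponent by 12: I/I₀ = 3.34×10^4.
L = 10·(0.5237 + 4) = 45.24 dB.

45.2 dB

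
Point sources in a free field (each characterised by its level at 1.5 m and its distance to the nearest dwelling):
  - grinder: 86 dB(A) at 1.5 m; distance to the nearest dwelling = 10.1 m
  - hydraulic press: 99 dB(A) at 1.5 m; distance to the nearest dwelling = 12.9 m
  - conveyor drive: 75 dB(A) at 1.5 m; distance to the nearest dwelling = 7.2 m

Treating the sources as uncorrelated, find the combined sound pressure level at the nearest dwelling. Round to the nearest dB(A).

81 dB(A)

Propagate each source to the receiver with L = L_ref − 20·log₁₀(r/r_ref), then add intensities.
grinder: 86 − 20·log₁₀(10.1/1.5) = 86 − 16.56 = 69.44 dB(A).
hydraulic press: 99 − 20·log₁₀(12.9/1.5) = 99 − 18.69 = 80.31 dB(A).
conveyor drive: 75 − 20·log₁₀(7.2/1.5) = 75 − 13.62 = 61.38 dB(A).
Σ 10^(L/10) = 1.176e+08 → L_total = 10·log₁₀(1.176e+08) = 80.70 dB(A).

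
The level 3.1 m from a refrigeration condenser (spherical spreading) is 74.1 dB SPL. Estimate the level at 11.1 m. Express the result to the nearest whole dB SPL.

Spherical spreading from a point source gives a 20·log₁₀(r₂/r₁) drop.
L₂ = 74.1 − 20·log₁₀(11.1/3.1) = 74.1 − 11.079 = 63.02 dB SPL.

63 dB SPL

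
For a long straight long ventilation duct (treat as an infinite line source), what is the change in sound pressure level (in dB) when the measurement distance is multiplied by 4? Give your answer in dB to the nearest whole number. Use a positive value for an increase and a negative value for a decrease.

-6 dB

A line source loses 3 dB per doubling of distance; generally ΔL = −10·log₁₀(r₂/r₁).
ΔL = −10·log₁₀(4) = -6.02 dB.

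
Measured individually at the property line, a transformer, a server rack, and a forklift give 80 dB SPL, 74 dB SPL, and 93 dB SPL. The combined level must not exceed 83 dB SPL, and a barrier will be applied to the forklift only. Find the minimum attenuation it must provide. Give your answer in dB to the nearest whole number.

14 dB

Everything except the forklift sums to 10^(80/10) + 10^(74/10) = 1.251e+08 in linear terms, 80.97 dB SPL.
The limit corresponds to 10^(83/10) = 1.995e+08; subtracting the fixed part leaves 7.441e+07 for the forklift, i.e. 78.72 dB SPL.
Required insertion loss = 93 − 78.72 = 14.28 dB.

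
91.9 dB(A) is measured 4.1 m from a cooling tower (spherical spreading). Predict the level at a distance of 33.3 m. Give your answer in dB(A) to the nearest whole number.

74 dB(A)

Spherical spreading from a point source gives a 20·log₁₀(r₂/r₁) drop.
L₂ = 91.9 − 20·log₁₀(33.3/4.1) = 91.9 − 18.193 = 73.71 dB(A).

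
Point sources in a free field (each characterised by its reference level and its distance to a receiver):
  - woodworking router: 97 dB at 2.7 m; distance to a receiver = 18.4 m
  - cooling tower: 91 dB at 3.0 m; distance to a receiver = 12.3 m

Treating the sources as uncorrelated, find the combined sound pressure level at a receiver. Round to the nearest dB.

Apply inverse-square spreading to bring every level to the receiver, then sum 10^(L/10).
woodworking router: 97 − 20·log₁₀(18.4/2.7) = 97 − 16.67 = 80.33 dB.
cooling tower: 91 − 20·log₁₀(12.3/3.0) = 91 − 12.26 = 78.74 dB.
Σ 10^(L/10) = 1.828e+08 → L_total = 10·log₁₀(1.828e+08) = 82.62 dB.

83 dB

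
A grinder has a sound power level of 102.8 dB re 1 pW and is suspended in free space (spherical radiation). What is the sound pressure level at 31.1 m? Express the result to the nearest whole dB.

The power spreads over a sphere of area 4π·r², so L_p = L_w − 10·log₁₀(4π·r²).
4π·r² = 1.215e+04 m², 10·log₁₀ of that is 40.847 dB.
L_p = 102.8 − 40.847 = 61.95 dB.

62 dB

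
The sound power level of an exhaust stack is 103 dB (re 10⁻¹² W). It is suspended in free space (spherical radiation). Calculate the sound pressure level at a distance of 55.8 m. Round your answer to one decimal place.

Free-field spherical radiation: L_p = L_w − 10·log₁₀(4π·r²), r = 55.8 m.
4π·r² = 3.913e+04 m², 10·log₁₀ of that is 45.925 dB.
L_p = 103 − 45.925 = 57.08 dB.

57.1 dB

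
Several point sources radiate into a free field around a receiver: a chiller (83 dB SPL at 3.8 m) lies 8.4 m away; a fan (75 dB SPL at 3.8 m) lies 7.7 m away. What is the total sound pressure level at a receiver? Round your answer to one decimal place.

Propagate each source to the receiver with L = L_ref − 20·log₁₀(r/r_ref), then add intensities.
chiller: 83 − 20·log₁₀(8.4/3.8) = 83 − 6.89 = 76.11 dB SPL.
fan: 75 − 20·log₁₀(7.7/3.8) = 75 − 6.13 = 68.87 dB SPL.
Σ 10^(L/10) = 4.853e+07 → L_total = 10·log₁₀(4.853e+07) = 76.86 dB SPL.

76.9 dB SPL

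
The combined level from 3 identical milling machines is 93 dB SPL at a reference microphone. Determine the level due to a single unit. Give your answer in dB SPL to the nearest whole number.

88 dB SPL

3 equal contributions raise the level by 10·log₁₀ 3 = 4.771 dB, so each unit alone gives 93 − 4.771.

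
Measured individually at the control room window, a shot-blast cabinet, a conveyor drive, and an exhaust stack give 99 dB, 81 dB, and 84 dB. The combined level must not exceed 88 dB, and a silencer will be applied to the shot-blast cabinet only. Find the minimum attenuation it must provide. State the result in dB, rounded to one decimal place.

15.0 dB

Fixed contribution from the other sources: Σ 10^(L/10) = 10^(81/10) + 10^(84/10) = 3.771e+08 (85.76 dB).
The limit corresponds to 10^(88/10) = 6.310e+08; subtracting the fixed part leaves 2.539e+08 for the shot-blast cabinet, i.e. 84.05 dB.
Required insertion loss = 99 − 84.05 = 14.95 dB.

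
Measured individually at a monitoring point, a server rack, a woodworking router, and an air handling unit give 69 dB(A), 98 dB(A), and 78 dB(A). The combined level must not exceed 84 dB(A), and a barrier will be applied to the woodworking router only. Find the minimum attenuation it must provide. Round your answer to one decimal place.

The untreated sources together contribute 10^(69/10) + 10^(78/10) = 7.104e+07, i.e. 78.51 dB(A).
The limit corresponds to 10^(84/10) = 2.512e+08; subtracting the fixed part leaves 1.801e+08 for the woodworking router, i.e. 82.56 dB(A).
So the woodworking router must be reduced from 98 to 82.56 dB(A): IL = 15.44 dB.

15.4 dB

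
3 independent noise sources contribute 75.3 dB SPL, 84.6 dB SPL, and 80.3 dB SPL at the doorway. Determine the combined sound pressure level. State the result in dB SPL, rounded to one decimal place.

86.3 dB SPL

Incoherent sources combine by intensity addition: L_total = 10·log₁₀(Σ 10^(L_i/10)).
Σ 10^(L/10) = 10^(75.3/10) + 10^(84.6/10) + 10^(80.3/10) = 4.294e+08.
L_total = 10·log₁₀(4.294e+08) = 86.33 dB SPL.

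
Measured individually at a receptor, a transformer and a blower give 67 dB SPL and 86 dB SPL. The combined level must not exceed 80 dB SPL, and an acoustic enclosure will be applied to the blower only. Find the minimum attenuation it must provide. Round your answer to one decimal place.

Fixed contribution from the other source: Σ 10^(L/10) = 10^(67/10) = 5.012e+06 (67.00 dB SPL).
The limit corresponds to 10^(80/10) = 1.000e+08; subtracting the fixed part leaves 9.499e+07 for the blower, i.e. 79.78 dB SPL.
Required insertion loss = 86 − 79.78 = 6.22 dB.

6.2 dB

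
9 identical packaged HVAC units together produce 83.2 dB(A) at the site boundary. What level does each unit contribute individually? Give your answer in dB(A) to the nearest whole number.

Dividing the total intensity by 9 lowers the level by 10·log₁₀ 9 = 9.542 dB: L₁ = 83.2 − 9.542.

74 dB(A)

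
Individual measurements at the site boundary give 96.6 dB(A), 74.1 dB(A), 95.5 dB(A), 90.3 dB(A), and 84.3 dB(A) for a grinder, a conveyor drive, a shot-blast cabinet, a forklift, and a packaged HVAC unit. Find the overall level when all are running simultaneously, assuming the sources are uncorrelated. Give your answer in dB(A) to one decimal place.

99.8 dB(A)

Incoherent sources combine by intensity addition: L_total = 10·log₁₀(Σ 10^(L_i/10)).
Σ 10^(L/10) = 10^(96.6/10) + 10^(74.1/10) + 10^(95.5/10) + 10^(90.3/10) + 10^(84.3/10) = 9.485e+09.
L_total = 10·log₁₀(9.485e+09) = 99.77 dB(A).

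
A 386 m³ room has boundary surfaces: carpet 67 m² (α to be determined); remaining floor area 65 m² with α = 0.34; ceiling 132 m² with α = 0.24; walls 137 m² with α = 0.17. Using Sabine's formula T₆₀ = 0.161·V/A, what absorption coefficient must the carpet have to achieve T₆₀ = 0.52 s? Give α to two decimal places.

A = 0.161·V/T₆₀ = 0.161·386/0.52 = 119.51 m² sabins.
Absorption from the other surfaces = 65·0.34 + 132·0.24 + 137·0.17 = 77.07 m², so the carpet must supply 42.44 m² over 67 m².
α = 42.44/67 = 0.633.

0.63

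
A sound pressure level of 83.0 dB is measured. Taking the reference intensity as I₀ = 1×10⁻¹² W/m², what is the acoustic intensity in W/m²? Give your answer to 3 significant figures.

0.000200 W/m²

I/I₀ = 10^(83.0/10) = 1.995e+08, so I = 1.995e+08 × 10⁻¹² W/m².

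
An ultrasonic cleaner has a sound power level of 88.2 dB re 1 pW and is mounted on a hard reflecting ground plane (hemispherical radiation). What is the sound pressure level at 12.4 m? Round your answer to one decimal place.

The power spreads over a hemisphere of area 2π·r², so L_p = L_w − 10·log₁₀(2π·r²).
2π·r² = 966.1 m², 10·log₁₀ of that is 29.850 dB.
L_p = 88.2 − 29.850 = 58.35 dB.

58.3 dB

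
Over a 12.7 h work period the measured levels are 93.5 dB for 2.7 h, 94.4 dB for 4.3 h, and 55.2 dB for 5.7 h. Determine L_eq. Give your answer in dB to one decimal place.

L_eq = 10·log₁₀[(1/T)·Σ tᵢ·10^(Lᵢ/10)] with T = 12.7 h.
Σ tᵢ·10^(Lᵢ/10) = 2.7·10^(93.5/10) + 4.3·10^(94.4/10) + 5.7·10^(55.2/10) = 1.789e+10.
L_eq = 10·log₁₀(1.789e+10/12.7) = 91.49 dB.

91.5 dB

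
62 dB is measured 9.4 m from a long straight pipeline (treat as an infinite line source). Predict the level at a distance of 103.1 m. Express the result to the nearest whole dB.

Line-source attenuation: ΔL = 10·log₁₀(r₂/r₁) = 10·log₁₀(103.1/9.4) = 10.401 dB.
L₂ = 62 − 10·log₁₀(103.1/9.4) = 62 − 10.401 = 51.60 dB.

52 dB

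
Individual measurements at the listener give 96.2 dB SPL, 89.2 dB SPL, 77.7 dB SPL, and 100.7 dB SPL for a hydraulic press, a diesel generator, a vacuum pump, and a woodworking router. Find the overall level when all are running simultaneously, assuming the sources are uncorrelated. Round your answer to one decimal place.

102.3 dB SPL

For uncorrelated sources the intensities add, so convert each level to linear form, sum, and take 10·log₁₀ of the total.
Σ 10^(L/10) = 10^(96.2/10) + 10^(89.2/10) + 10^(77.7/10) + 10^(100.7/10) = 1.681e+10.
L_total = 10·log₁₀(1.681e+10) = 102.26 dB SPL.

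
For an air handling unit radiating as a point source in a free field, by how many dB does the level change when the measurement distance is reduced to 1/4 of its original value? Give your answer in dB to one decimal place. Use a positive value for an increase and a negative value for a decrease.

Point-source spreading: ΔL = −20·log₁₀(r₂/r₁).
ΔL = −20·log₁₀(0.25) = +12.04 dB.

+12.0 dB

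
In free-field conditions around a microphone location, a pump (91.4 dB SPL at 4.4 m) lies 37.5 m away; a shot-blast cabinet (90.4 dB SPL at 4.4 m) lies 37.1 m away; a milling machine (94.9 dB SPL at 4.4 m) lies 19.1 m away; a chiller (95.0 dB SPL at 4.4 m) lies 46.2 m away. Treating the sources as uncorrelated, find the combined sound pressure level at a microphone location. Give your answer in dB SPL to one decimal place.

Propagate each source to the receiver with L = L_ref − 20·log₁₀(r/r_ref), then add intensities.
pump: 91.4 − 20·log₁₀(37.5/4.4) = 91.4 − 18.61 = 72.79 dB SPL.
shot-blast cabinet: 90.4 − 20·log₁₀(37.1/4.4) = 90.4 − 18.52 = 71.88 dB SPL.
milling machine: 94.9 − 20·log₁₀(19.1/4.4) = 94.9 − 12.75 = 82.15 dB SPL.
chiller: 95.0 − 20·log₁₀(46.2/4.4) = 95.0 − 20.42 = 74.58 dB SPL.
Σ 10^(L/10) = 2.271e+08 → L_total = 10·log₁₀(2.271e+08) = 83.56 dB SPL.

83.6 dB SPL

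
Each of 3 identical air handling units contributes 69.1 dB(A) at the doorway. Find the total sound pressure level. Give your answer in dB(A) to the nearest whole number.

With 3 equal, uncorrelated contributions the intensity is 3× that of one unit, giving a rise of 10·log₁₀ 3.
L_total = 69.1 + 10·log₁₀(3) = 69.1 + 4.771 = 73.87 dB(A).

74 dB(A)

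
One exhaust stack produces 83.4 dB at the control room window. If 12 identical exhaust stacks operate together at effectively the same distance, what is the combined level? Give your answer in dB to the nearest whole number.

94 dB

L_total = L₁ + 10·log₁₀ N for N identical incoherent sources.
L_total = 83.4 + 10·log₁₀(12) = 83.4 + 10.792 = 94.19 dB.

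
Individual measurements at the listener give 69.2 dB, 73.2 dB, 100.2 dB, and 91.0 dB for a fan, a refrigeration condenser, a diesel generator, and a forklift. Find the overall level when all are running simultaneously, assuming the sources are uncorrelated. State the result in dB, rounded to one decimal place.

100.7 dB

Incoherent sources combine by intensity addition: L_total = 10·log₁₀(Σ 10^(L_i/10)).
Σ 10^(L/10) = 10^(69.2/10) + 10^(73.2/10) + 10^(100.2/10) + 10^(91.0/10) = 1.176e+10.
L_total = 10·log₁₀(1.176e+10) = 100.70 dB.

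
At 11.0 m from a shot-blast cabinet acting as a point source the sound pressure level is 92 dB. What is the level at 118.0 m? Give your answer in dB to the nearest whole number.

71 dB

Point-source attenuation: ΔL = 20·log₁₀(r₂/r₁) = 20·log₁₀(118.0/11.0) = 20.610 dB.
L₂ = 92 − 20·log₁₀(118.0/11.0) = 92 − 20.610 = 71.39 dB.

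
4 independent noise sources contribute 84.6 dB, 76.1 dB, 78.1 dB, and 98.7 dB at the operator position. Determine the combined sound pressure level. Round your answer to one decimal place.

For uncorrelated sources the intensities add, so convert each level to linear form, sum, and take 10·log₁₀ of the total.
Σ 10^(L/10) = 10^(84.6/10) + 10^(76.1/10) + 10^(78.1/10) + 10^(98.7/10) = 7.807e+09.
L_total = 10·log₁₀(7.807e+09) = 98.92 dB.

98.9 dB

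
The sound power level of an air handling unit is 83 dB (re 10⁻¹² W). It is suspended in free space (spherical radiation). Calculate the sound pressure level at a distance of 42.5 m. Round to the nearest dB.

L_p = L_w − 10·log₁₀(4π·r²) with r = 42.5 m.
4π·r² = 2.27e+04 m², 10·log₁₀ of that is 43.560 dB.
L_p = 83 − 43.560 = 39.44 dB.

39 dB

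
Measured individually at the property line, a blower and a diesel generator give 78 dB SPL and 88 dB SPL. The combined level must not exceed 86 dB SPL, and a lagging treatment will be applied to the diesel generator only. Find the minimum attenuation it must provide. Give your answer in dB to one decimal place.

2.7 dB

The untreated sources together contribute 10^(78/10) = 6.310e+07, i.e. 78.00 dB SPL.
To meet 86 dB SPL overall, the treated diesel generator may contribute at most 10^(86/10) − 6.310e+07 = 3.350e+08, i.e. 85.25 dB SPL.
So the diesel generator must be reduced from 88 to 85.25 dB SPL: IL = 2.75 dB.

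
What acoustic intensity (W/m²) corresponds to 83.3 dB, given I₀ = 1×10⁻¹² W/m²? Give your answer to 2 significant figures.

I/I₀ = 10^(83.3/10) = 2.138e+08, so I = 2.138e+08 × 10⁻¹² W/m².

0.00021 W/m²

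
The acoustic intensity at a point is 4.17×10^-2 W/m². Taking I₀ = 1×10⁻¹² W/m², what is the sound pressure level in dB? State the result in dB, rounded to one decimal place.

106.2 dB

Dividing by I₀ shifts the exponent by 12: I/I₀ = 4.17×10^10.
L = 10·(0.6201 + 10) = 106.20 dB.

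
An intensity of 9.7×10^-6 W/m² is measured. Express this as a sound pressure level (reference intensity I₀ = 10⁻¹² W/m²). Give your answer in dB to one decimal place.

69.9 dB

L = 10·log₁₀(I/I₀) = 10·log₁₀(9.7×10^-6/10⁻¹²) = 10·log₁₀(9.7×10^6).
L = 10·(0.9868 + 6) = 69.87 dB.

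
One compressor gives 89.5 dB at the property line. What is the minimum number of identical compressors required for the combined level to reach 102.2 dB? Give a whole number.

19

N identical sources give L₁ + 10·log₁₀ N, so require 10·log₁₀ N ≥ 102.2 − 89.5 = 12.7 dB.
N ≥ 10^(12.7/10) = 18.621, so N = 19.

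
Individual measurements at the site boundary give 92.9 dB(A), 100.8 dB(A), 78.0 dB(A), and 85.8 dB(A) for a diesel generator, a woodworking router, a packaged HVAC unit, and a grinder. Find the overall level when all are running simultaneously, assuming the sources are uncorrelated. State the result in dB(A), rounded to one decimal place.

101.6 dB(A)

Incoherent sources combine by intensity addition: L_total = 10·log₁₀(Σ 10^(L_i/10)).
Σ 10^(L/10) = 10^(92.9/10) + 10^(100.8/10) + 10^(78.0/10) + 10^(85.8/10) = 1.442e+10.
L_total = 10·log₁₀(1.442e+10) = 101.59 dB(A).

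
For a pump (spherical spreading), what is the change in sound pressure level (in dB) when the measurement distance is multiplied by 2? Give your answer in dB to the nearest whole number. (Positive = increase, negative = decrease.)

A point source loses 6 dB per doubling of distance; generally ΔL = −20·log₁₀(r₂/r₁).
ΔL = −20·log₁₀(2) = -6.02 dB.

-6 dB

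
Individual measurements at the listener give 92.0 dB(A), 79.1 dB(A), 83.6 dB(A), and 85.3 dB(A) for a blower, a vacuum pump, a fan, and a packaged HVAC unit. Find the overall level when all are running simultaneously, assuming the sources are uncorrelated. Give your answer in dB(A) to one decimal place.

For uncorrelated sources the intensities add, so convert each level to linear form, sum, and take 10·log₁₀ of the total.
Σ 10^(L/10) = 10^(92.0/10) + 10^(79.1/10) + 10^(83.6/10) + 10^(85.3/10) = 2.234e+09.
L_total = 10·log₁₀(2.234e+09) = 93.49 dB(A).

93.5 dB(A)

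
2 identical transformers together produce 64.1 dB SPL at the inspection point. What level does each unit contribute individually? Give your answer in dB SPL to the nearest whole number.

61 dB SPL

2 equal contributions raise the level by 10·log₁₀ 2 = 3.010 dB, so each unit alone gives 64.1 − 3.010.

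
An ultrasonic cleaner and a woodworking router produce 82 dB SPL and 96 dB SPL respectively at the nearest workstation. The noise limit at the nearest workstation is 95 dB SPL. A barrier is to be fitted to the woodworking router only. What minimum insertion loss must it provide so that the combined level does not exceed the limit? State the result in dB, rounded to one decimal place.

1.2 dB

The untreated sources together contribute 10^(82/10) = 1.585e+08, i.e. 82.00 dB SPL.
The limit corresponds to 10^(95/10) = 3.162e+09; subtracting the fixed part leaves 3.004e+09 for the woodworking router, i.e. 94.78 dB SPL.
Required insertion loss = 96 − 94.78 = 1.22 dB.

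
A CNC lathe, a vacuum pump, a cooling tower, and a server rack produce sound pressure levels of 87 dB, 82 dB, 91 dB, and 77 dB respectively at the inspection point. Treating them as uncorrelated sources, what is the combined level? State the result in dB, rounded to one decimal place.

92.9 dB

Incoherent sources combine by intensity addition: L_total = 10·log₁₀(Σ 10^(L_i/10)).
Σ 10^(L/10) = 10^(87/10) + 10^(82/10) + 10^(91/10) + 10^(77/10) = 1.969e+09.
L_total = 10·log₁₀(1.969e+09) = 92.94 dB.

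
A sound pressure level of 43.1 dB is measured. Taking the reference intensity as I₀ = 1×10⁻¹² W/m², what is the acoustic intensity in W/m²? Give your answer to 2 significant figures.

I = I₀·10^(L/10) = 10⁻¹² × 10^(43.1/10) = 10^(-7.690).

2.0e-08 W/m²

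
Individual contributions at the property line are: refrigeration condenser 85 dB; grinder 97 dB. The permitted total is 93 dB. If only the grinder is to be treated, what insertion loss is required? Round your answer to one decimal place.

Fixed contribution from the other source: Σ 10^(L/10) = 10^(85/10) = 3.162e+08 (85.00 dB).
To meet 93 dB overall, the treated grinder may contribute at most 10^(93/10) − 3.162e+08 = 1.679e+09, i.e. 92.25 dB.
Required insertion loss = 97 − 92.25 = 4.75 dB.

4.7 dB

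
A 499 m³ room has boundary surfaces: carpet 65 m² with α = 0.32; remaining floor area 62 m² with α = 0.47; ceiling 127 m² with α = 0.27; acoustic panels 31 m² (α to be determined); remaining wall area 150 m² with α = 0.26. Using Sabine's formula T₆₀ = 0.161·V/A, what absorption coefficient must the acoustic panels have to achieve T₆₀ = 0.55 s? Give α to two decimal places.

A = 0.161·V/T₆₀ = 0.161·499/0.55 = 146.07 m² sabins.
Absorption from the other surfaces = 65·0.32 + 62·0.47 + 127·0.27 + 150·0.26 = 123.23 m², so the acoustic panels must supply 22.84 m² over 31 m².
α = 22.84/31 = 0.737.

0.74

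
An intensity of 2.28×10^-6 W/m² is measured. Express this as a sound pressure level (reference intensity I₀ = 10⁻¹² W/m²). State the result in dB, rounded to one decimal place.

63.6 dB

I/I₀ = 2.28×10^-6/10⁻¹² = 2.28×10^6, and L = 10·log₁₀(I/I₀).
L = 10·(0.3579 + 6) = 63.58 dB.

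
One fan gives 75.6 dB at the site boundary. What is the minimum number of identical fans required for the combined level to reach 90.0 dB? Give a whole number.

28

N identical sources give L₁ + 10·log₁₀ N, so require 10·log₁₀ N ≥ 90.0 − 75.6 = 14.4 dB.
N ≥ 10^(14.4/10) = 27.542, so N = 28.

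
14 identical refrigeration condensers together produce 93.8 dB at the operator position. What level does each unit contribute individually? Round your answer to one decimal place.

82.3 dB

For N identical incoherent sources L_total = L₁ + 10·log₁₀ N, so L₁ = 93.8 − 10·log₁₀(14) = 93.8 − 11.461.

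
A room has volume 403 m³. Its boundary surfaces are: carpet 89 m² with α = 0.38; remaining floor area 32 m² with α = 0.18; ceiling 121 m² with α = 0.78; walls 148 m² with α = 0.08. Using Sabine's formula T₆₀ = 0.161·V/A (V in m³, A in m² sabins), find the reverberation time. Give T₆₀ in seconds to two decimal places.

Total absorption A = 89·0.38 + 32·0.18 + 121·0.78 + 148·0.08 = 145.80 m² sabins.
T₆₀ = 0.161·V/A = 0.161·403/145.80 = 0.445 s.

0.45 s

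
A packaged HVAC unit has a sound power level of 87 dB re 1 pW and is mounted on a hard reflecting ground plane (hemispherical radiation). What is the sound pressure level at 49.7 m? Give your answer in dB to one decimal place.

L_p = L_w − 10·log₁₀(2π·r²) with r = 49.7 m.
2π·r² = 1.552e+04 m², 10·log₁₀ of that is 41.909 dB.
L_p = 87 − 41.909 = 45.09 dB.

45.1 dB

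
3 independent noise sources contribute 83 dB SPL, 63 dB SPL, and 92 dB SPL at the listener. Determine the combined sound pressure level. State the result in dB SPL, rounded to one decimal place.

For uncorrelated sources the intensities add, so convert each level to linear form, sum, and take 10·log₁₀ of the total.
Σ 10^(L/10) = 10^(83/10) + 10^(63/10) + 10^(92/10) = 1.786e+09.
L_total = 10·log₁₀(1.786e+09) = 92.52 dB SPL.

92.5 dB SPL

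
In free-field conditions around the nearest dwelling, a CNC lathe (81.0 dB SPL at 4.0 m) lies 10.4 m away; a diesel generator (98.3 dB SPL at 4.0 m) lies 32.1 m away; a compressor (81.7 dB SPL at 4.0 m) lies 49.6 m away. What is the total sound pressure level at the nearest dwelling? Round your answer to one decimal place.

81.0 dB SPL

Propagate each source to the receiver with L = L_ref − 20·log₁₀(r/r_ref), then add intensities.
CNC lathe: 81.0 − 20·log₁₀(10.4/4.0) = 81.0 − 8.30 = 72.70 dB SPL.
diesel generator: 98.3 − 20·log₁₀(32.1/4.0) = 98.3 − 18.09 = 80.21 dB SPL.
compressor: 81.7 − 20·log₁₀(49.6/4.0) = 81.7 − 21.87 = 59.83 dB SPL.
Σ 10^(L/10) = 1.246e+08 → L_total = 10·log₁₀(1.246e+08) = 80.95 dB SPL.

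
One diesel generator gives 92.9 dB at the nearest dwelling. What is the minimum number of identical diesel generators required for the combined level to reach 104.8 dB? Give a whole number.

16

Need L₁ + 10·log₁₀ N ≥ 104.8, i.e. log₁₀ N ≥ 1.19.
N ≥ 10^(11.9/10) = 15.488, so N = 16.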